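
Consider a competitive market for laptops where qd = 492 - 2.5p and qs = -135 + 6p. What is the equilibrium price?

Set qd = qs: 492 - 2.5p = -135 + 6p.
627 = 8.5p, so p* = 1254/17.
q* = 492 − 2.5(1254/17) = 5229/17.

p* = 1254/17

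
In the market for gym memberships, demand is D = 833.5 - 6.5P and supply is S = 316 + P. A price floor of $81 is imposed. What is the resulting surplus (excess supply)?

Equilibrium price would be P* = 69, so the floor at 81 binds.
At P = 81: D = 307, S = 397.
Surplus = 397 − 307 = 90.

Surplus = 90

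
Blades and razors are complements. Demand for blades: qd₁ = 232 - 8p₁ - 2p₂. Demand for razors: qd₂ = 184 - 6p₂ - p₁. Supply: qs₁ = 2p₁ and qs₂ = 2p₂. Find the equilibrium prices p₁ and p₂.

p₁ = 248/13, p₂ = 268/13

Market 1: 232 - 8p₁ - 2p₂ = 2p₁ → 10p₁ + 2p₂ = 232.
Market 2: 8p₂ + p₁ = 184.
Eliminating p₂: 8×(1) − 2×(2) gives 78p₁ = 1488, so p₁ = 248/13.
Back-substitute into (2): p₂ = (184 − 1×248/13) / 8 = 268/13.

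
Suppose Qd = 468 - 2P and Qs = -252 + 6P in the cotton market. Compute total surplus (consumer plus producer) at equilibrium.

Equilibrium: 468 - 2P = -252 + 6P gives P* = 90, Q* = 288.
Demand choke price: P = 234; supply starts at P = 42.
CS = ½(234 − 90)(288) = 20736; PS = ½(90 − 42)(288) = 6912.

Total surplus = 27648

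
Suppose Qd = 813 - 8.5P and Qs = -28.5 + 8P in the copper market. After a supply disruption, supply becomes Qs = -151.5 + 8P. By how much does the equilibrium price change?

ΔP = 82/11

Original equilibrium: P* = 51, Q* = 379.5.
New equilibrium: 813 - 8.5P = -151.5 + 8P, so 964.5 = 16.5P and P' = 643/11; Q' = 813 − 8.5(643/11) = 6955/22.
Change in price: 643/11 − 51 = 82/11.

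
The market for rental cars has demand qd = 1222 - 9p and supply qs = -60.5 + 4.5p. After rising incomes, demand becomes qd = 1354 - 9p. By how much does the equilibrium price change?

Original equilibrium: p* = 95, q* = 367.
New equilibrium: 1354 - 9p = -60.5 + 4.5p, so 1414.5 = 13.5p and p' = 943/9; q' = 1354 − 9(943/9) = 411.
Change in price: 943/9 − 95 = 88/9.

Δp = 88/9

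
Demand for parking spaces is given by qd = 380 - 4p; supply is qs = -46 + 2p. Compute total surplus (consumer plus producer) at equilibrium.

Total surplus = 3456

Equilibrium: 380 - 4p = -46 + 2p gives p* = 71, q* = 96.
Demand choke price: p = 95; supply starts at p = 23.
CS = ½(95 − 71)(96) = 1152; PS = ½(71 − 23)(96) = 2304.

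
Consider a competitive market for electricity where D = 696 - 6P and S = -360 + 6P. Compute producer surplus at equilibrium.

Equilibrium: 696 - 6P = -360 + 6P gives P* = 88, Q* = 168.
Supply starts at P = 60 (where S = 0).
PS = ½(88 − 60)(168) = 2352.

Producer surplus = 2352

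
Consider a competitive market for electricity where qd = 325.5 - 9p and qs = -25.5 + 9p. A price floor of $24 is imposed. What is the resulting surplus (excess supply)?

Equilibrium price would be p* = 19.5, so the floor at 24 binds.
At p = 24: qd = 109.5, qs = 190.5.
Surplus = 190.5 − 109.5 = 81.

Surplus = 81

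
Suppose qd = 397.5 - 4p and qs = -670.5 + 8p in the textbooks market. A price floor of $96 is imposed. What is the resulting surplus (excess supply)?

Surplus = 84

Equilibrium price would be p* = 89, so the floor at 96 binds.
At p = 96: qd = 13.5, qs = 97.5.
Surplus = 97.5 − 13.5 = 84.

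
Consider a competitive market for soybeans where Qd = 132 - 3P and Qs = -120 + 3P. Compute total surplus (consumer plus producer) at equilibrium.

Total surplus = 12

Equilibrium: 132 - 3P = -120 + 3P gives P* = 42, Q* = 6.
Demand choke price: P = 44; supply starts at P = 40.
CS = ½(44 − 42)(6) = 6; PS = ½(42 − 40)(6) = 6.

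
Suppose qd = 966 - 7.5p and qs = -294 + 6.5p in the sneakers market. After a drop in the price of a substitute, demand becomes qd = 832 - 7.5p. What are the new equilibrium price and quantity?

p' = 563/7, q' = 3203/14

Original equilibrium: p* = 90, q* = 291.
New equilibrium: 832 - 7.5p = -294 + 6.5p, so 1126 = 14p and p' = 563/7; q' = 832 − 7.5(563/7) = 3203/14.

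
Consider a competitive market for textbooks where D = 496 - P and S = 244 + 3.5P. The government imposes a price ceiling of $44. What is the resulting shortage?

Equilibrium price would be P* = 56, so the ceiling at 44 binds.
At P = 44: D = 496 − 1(44) = 452, S = 244 + 3.5(44) = 398.
Shortage = 452 − 398 = 54.

Shortage = 54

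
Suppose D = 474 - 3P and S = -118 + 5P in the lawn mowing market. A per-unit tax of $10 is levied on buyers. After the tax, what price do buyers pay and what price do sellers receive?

Buyers pay $80.25, sellers receive $70.25

Pre-tax equilibrium: P* = 74, Q* = 252.
Tax on buyers shifts demand to D = 474 − 3(P + 10) = 444 - 3P.
444 - 3P = -118 + 5P gives seller price Ps = 70.25; buyers pay Pb = 70.25 + 10 = 80.25.
New quantity: Q = 474 − 3(80.25) = 233.25.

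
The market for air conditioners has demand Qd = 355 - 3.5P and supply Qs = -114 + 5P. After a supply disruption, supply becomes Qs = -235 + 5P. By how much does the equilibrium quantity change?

ΔQ = -847/17

Original equilibrium: P* = 938/17, Q* = 2752/17.
New equilibrium: 355 - 3.5P = -235 + 5P, so 590 = 8.5P and P' = 1180/17; Q' = 355 − 3.5(1180/17) = 1905/17.
Change in quantity: 1905/17 − 2752/17 = -847/17.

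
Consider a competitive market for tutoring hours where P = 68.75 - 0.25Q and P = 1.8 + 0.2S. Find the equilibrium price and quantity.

Set the two price expressions equal: 68.75 - 0.25Q = 1.8 + 0.2Q.
66.95 = 0.45Q, so Q* = 1339/9.
P* = 68.75 − (0.25)(1339/9) = 284/9.

P* = 284/9, Q* = 1339/9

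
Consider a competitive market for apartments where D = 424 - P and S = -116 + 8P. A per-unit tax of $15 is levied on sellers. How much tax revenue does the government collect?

Tax revenue = 5260

Pre-tax equilibrium: P* = 60, Q* = 364.
Tax on sellers shifts supply to S = -116 + 8(P − 15) = -236 + 8P.
424 - P = -236 + 8P gives buyer price Pb = 220/3; sellers receive Ps = 220/3 − 15 = 175/3.
New quantity: Q = 424 − 1(220/3) = 1052/3.
Revenue = 15 × 1052/3 = 5260.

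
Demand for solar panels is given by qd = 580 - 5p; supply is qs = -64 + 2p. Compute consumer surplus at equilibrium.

Consumer surplus = 1440

Equilibrium: 580 - 5p = -64 + 2p gives p* = 92, q* = 120.
Demand choke price (qd = 0): p = 116.
CS = ½(116 − 92)(120) = 1440.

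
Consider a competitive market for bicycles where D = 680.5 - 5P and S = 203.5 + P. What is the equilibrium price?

Set D = S: 680.5 - 5P = 203.5 + P.
477 = 6P, so P* = 79.5.
Q* = 680.5 − 5(79.5) = 283.

P* = 79.5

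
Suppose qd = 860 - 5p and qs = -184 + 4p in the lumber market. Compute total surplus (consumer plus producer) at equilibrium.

Equilibrium: 860 - 5p = -184 + 4p gives p* = 116, q* = 280.
Demand choke price: p = 172; supply starts at p = 46.
CS = ½(172 − 116)(280) = 7840; PS = ½(116 − 46)(280) = 9800.

Total surplus = 17640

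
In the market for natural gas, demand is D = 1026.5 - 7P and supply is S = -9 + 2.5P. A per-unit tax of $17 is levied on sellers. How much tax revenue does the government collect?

Pre-tax equilibrium: P* = 109, Q* = 263.5.
Tax on sellers shifts supply to S = -9 + 2.5(P − 17) = -51.5 + 2.5P.
1026.5 - 7P = -51.5 + 2.5P gives buyer price Pb = 2156/19; sellers receive Ps = 2156/19 − 17 = 1833/19.
New quantity: Q = 1026.5 − 7(2156/19) = 8823/38.
Revenue = 17 × 8823/38 = 149991/38.

Tax revenue = 149991/38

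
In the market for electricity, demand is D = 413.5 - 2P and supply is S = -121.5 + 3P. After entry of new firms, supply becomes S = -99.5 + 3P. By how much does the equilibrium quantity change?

Original equilibrium: P* = 107, Q* = 199.5.
New equilibrium: 413.5 - 2P = -99.5 + 3P, so 513 = 5P and P' = 102.6; Q' = 413.5 − 2(102.6) = 208.3.
Change in quantity: 208.3 − 199.5 = 8.8.

ΔQ = 8.8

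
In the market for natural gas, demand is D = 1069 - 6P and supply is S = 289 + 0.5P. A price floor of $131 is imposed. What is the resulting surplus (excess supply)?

Equilibrium price would be P* = 120, so the floor at 131 binds.
At P = 131: D = 283, S = 354.5.
Surplus = 354.5 − 283 = 71.5.

Surplus = 71.5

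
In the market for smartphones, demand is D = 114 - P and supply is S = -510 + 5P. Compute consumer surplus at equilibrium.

Equilibrium: 114 - P = -510 + 5P gives P* = 104, Q* = 10.
Demand choke price (D = 0): P = 114.
CS = ½(114 − 104)(10) = 50.

Consumer surplus = 50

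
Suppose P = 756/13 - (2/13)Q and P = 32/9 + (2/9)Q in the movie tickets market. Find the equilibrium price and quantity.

P* = 394/11, Q* = 1597/11

Set the two price expressions equal: 756/13 - (2/13)Q = 32/9 + (2/9)Q.
6388/117 = (44/117)Q, so Q* = 1597/11.
P* = 756/13 − (2/13)(1597/11) = 394/11.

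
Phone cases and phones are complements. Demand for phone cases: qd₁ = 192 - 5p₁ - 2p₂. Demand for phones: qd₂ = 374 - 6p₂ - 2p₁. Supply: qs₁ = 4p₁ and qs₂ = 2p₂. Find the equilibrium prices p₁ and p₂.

p₁ = 197/17, p₂ = 1491/34

Market 1: 192 - 5p₁ - 2p₂ = 4p₁ → 9p₁ + 2p₂ = 192.
Market 2: 8p₂ + 2p₁ = 374.
Eliminating p₂: 8×(1) − 2×(2) gives 68p₁ = 788, so p₁ = 197/17.
Back-substitute into (2): p₂ = (374 − 2×197/17) / 8 = 1491/34.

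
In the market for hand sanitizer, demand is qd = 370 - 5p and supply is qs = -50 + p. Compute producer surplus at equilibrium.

Producer surplus = 200

Equilibrium: 370 - 5p = -50 + p gives p* = 70, q* = 20.
Supply starts at p = 50 (where qs = 0).
PS = ½(70 − 50)(20) = 200.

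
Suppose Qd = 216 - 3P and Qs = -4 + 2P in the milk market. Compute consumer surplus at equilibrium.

Equilibrium: 216 - 3P = -4 + 2P gives P* = 44, Q* = 84.
Demand choke price (Qd = 0): P = 72.
CS = ½(72 − 44)(84) = 1176.

Consumer surplus = 1176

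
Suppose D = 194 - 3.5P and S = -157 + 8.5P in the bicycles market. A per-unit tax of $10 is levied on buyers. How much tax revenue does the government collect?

Tax revenue = 2005/3

Pre-tax equilibrium: P* = 29.25, Q* = 91.625.
Tax on buyers shifts demand to D = 194 − 3.5(P + 10) = 159 - 3.5P.
159 - 3.5P = -157 + 8.5P gives seller price Ps = 79/3; buyers pay Pb = 79/3 + 10 = 109/3.
New quantity: Q = 194 − 3.5(109/3) = 401/6.
Revenue = 10 × 401/6 = 2005/3.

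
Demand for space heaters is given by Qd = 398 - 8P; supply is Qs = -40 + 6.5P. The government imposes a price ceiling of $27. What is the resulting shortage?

Equilibrium price would be P* = 876/29, so the ceiling at 27 binds.
At P = 27: Qd = 398 − 8(27) = 182, Qs = -40 + 6.5(27) = 135.5.
Shortage = 182 − 135.5 = 46.5.

Shortage = 46.5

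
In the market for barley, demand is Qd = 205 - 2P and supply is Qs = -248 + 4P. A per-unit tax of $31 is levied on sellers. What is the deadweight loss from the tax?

Pre-tax equilibrium: P* = 75.5, Q* = 54.
Tax on sellers shifts supply to Qs = -248 + 4(P − 31) = -372 + 4P.
205 - 2P = -372 + 4P gives buyer price Pb = 577/6; sellers receive Ps = 577/6 − 31 = 391/6.
New quantity: Q = 205 − 2(577/6) = 38/3.
DWL = ½ × 31 × (54 − 38/3) = 1922/3.

Deadweight loss = 1922/3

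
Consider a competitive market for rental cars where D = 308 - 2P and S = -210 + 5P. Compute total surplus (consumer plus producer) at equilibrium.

Total surplus = 8960

Equilibrium: 308 - 2P = -210 + 5P gives P* = 74, Q* = 160.
Demand choke price: P = 154; supply starts at P = 42.
CS = ½(154 − 74)(160) = 6400; PS = ½(74 − 42)(160) = 2560.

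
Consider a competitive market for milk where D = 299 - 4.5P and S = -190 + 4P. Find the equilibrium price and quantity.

P* = 978/17, Q* = 682/17

Set D = S: 299 - 4.5P = -190 + 4P.
489 = 8.5P, so P* = 978/17.
Q* = 299 − 4.5(978/17) = 682/17.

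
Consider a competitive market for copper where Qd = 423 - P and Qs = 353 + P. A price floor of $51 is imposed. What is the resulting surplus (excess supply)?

Equilibrium price would be P* = 35, so the floor at 51 binds.
At P = 51: Qd = 372, Qs = 404.
Surplus = 404 − 372 = 32.

Surplus = 32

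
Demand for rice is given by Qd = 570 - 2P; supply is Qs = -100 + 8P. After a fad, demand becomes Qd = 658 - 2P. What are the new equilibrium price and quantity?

Original equilibrium: P* = 67, Q* = 436.
New equilibrium: 658 - 2P = -100 + 8P, so 758 = 10P and P' = 75.8; Q' = 658 − 2(75.8) = 506.4.

P' = 75.8, Q' = 506.4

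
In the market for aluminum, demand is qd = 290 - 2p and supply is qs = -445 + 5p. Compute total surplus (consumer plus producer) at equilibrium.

Total surplus = 2240

Equilibrium: 290 - 2p = -445 + 5p gives p* = 105, q* = 80.
Demand choke price: p = 145; supply starts at p = 89.
CS = ½(145 − 105)(80) = 1600; PS = ½(105 − 89)(80) = 640.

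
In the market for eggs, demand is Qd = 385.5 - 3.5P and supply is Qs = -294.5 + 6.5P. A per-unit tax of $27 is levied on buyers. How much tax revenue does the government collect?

Pre-tax equilibrium: P* = 68, Q* = 147.5.
Tax on buyers shifts demand to Qd = 385.5 − 3.5(P + 27) = 291 - 3.5P.
291 - 3.5P = -294.5 + 6.5P gives seller price Ps = 58.55; buyers pay Pb = 58.55 + 27 = 85.55.
New quantity: Q = 385.5 − 3.5(85.55) = 86.075.
Revenue = 27 × 86.075 = 2324.025.

Tax revenue = 2324.025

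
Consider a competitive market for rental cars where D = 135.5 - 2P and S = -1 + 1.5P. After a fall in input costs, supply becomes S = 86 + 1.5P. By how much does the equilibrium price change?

Original equilibrium: P* = 39, Q* = 57.5.
New equilibrium: 135.5 - 2P = 86 + 1.5P, so 49.5 = 3.5P and P' = 99/7; Q' = 135.5 − 2(99/7) = 1501/14.
Change in price: 99/7 − 39 = -174/7.

ΔP = -174/7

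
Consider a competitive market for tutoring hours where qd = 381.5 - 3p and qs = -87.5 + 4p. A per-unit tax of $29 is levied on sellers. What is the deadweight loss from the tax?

Pre-tax equilibrium: p* = 67, q* = 180.5.
Tax on sellers shifts supply to qs = -87.5 + 4(p − 29) = -203.5 + 4p.
381.5 - 3p = -203.5 + 4p gives buyer price pb = 585/7; sellers receive ps = 585/7 − 29 = 382/7.
New quantity: q = 381.5 − 3(585/7) = 1831/14.
DWL = ½ × 29 × (180.5 − 1831/14) = 5046/7.

Deadweight loss = 5046/7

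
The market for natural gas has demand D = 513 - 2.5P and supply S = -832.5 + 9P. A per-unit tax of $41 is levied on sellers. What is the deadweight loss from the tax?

Deadweight loss = 75645/46

Pre-tax equilibrium: P* = 117, Q* = 220.5.
Tax on sellers shifts supply to S = -832.5 + 9(P − 41) = -1201.5 + 9P.
513 - 2.5P = -1201.5 + 9P gives buyer price Pb = 3429/23; sellers receive Ps = 3429/23 − 41 = 2486/23.
New quantity: Q = 513 − 2.5(3429/23) = 6453/46.
DWL = ½ × 41 × (220.5 − 6453/46) = 75645/46.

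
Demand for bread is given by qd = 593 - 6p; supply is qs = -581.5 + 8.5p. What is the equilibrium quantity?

q* = 107

Set qd = qs: 593 - 6p = -581.5 + 8.5p.
1174.5 = 14.5p, so p* = 81.
q* = 593 − 6(81) = 107.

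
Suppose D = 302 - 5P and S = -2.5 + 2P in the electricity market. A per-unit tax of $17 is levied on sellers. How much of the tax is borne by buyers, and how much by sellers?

Pre-tax equilibrium: P* = 43.5, Q* = 84.5.
Tax on sellers shifts supply to S = -2.5 + 2(P − 17) = -36.5 + 2P.
302 - 5P = -36.5 + 2P gives buyer price Pb = 677/14; sellers receive Ps = 677/14 − 17 = 439/14.
New quantity: Q = 302 − 5(677/14) = 843/14.
Buyer burden = 677/14 − 43.5 = 34/7; seller burden = 43.5 − 439/14 = 85/7.

Buyers bear 34/7, sellers bear 85/7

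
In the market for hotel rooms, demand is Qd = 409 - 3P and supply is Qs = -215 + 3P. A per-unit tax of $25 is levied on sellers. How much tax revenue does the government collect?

Tax revenue = 1487.5

Pre-tax equilibrium: P* = 104, Q* = 97.
Tax on sellers shifts supply to Qs = -215 + 3(P − 25) = -290 + 3P.
409 - 3P = -290 + 3P gives buyer price Pb = 116.5; sellers receive Ps = 116.5 − 25 = 91.5.
New quantity: Q = 409 − 3(116.5) = 59.5.
Revenue = 25 × 59.5 = 1487.5.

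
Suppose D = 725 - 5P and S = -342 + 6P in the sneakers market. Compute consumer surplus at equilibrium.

Consumer surplus = 5760

Equilibrium: 725 - 5P = -342 + 6P gives P* = 97, Q* = 240.
Demand choke price (D = 0): P = 145.
CS = ½(145 − 97)(240) = 5760.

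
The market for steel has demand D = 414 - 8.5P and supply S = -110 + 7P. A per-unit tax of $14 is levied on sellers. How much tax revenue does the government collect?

Pre-tax equilibrium: P* = 1048/31, Q* = 3926/31.
Tax on sellers shifts supply to S = -110 + 7(P − 14) = -208 + 7P.
414 - 8.5P = -208 + 7P gives buyer price Pb = 1244/31; sellers receive Ps = 1244/31 − 14 = 810/31.
New quantity: Q = 414 − 8.5(1244/31) = 2260/31.
Revenue = 14 × 2260/31 = 31640/31.

Tax revenue = 31640/31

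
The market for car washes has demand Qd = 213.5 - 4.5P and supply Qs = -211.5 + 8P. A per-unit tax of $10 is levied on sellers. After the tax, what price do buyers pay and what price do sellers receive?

Pre-tax equilibrium: P* = 34, Q* = 60.5.
Tax on sellers shifts supply to Qs = -211.5 + 8(P − 10) = -291.5 + 8P.
213.5 - 4.5P = -291.5 + 8P gives buyer price Pb = 40.4; sellers receive Ps = 40.4 − 10 = 30.4.
New quantity: Q = 213.5 − 4.5(40.4) = 31.7.

Buyers pay $40.4, sellers receive $30.4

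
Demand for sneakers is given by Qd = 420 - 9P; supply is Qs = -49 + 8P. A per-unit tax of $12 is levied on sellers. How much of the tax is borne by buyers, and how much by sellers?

Pre-tax equilibrium: P* = 469/17, Q* = 2919/17.
Tax on sellers shifts supply to Qs = -49 + 8(P − 12) = -145 + 8P.
420 - 9P = -145 + 8P gives buyer price Pb = 565/17; sellers receive Ps = 565/17 − 12 = 361/17.
New quantity: Q = 420 − 9(565/17) = 2055/17.
Buyer burden = 565/17 − 469/17 = 96/17; seller burden = 469/17 − 361/17 = 108/17.

Buyers bear 96/17, sellers bear 108/17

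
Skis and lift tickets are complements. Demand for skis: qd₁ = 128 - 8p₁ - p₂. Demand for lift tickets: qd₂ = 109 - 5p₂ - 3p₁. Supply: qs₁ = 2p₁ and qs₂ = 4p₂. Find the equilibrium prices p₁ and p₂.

p₁ = 1043/87, p₂ = 706/87

Market 1: 128 - 8p₁ - p₂ = 2p₁ → 10p₁ + p₂ = 128.
Market 2: 9p₂ + 3p₁ = 109.
Eliminating p₂: 9×(1) − 1×(2) gives 87p₁ = 1043, so p₁ = 1043/87.
Back-substitute into (2): p₂ = (109 − 3×1043/87) / 9 = 706/87.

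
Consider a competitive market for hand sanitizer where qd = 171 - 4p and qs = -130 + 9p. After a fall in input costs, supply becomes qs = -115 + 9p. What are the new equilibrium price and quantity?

Original equilibrium: p* = 301/13, q* = 1019/13.
New equilibrium: 171 - 4p = -115 + 9p, so 286 = 13p and p' = 22; q' = 171 − 4(22) = 83.

p' = 22, q' = 83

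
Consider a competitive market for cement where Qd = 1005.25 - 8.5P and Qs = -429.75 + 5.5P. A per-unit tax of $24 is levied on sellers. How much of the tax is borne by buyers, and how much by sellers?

Pre-tax equilibrium: P* = 102.5, Q* = 134.
Tax on sellers shifts supply to Qs = -429.75 + 5.5(P − 24) = -561.75 + 5.5P.
1005.25 - 8.5P = -561.75 + 5.5P gives buyer price Pb = 1567/14; sellers receive Ps = 1567/14 − 24 = 1231/14.
New quantity: Q = 1005.25 − 8.5(1567/14) = 377/7.
Buyer burden = 1567/14 − 102.5 = 66/7; seller burden = 102.5 − 1231/14 = 102/7.

Buyers bear 66/7, sellers bear 102/7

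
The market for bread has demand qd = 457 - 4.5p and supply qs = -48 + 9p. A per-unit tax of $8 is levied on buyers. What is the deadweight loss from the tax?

Deadweight loss = 96

Pre-tax equilibrium: p* = 1010/27, q* = 866/3.
Tax on buyers shifts demand to qd = 457 − 4.5(p + 8) = 421 - 4.5p.
421 - 4.5p = -48 + 9p gives seller price ps = 938/27; buyers pay pb = 938/27 + 8 = 1154/27.
New quantity: q = 457 − 4.5(1154/27) = 794/3.
DWL = ½ × 8 × (866/3 − 794/3) = 96.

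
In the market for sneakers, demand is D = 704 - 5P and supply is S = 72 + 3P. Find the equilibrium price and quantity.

P* = 79, Q* = 309

Set D = S: 704 - 5P = 72 + 3P.
632 = 8P, so P* = 79.
Q* = 704 − 5(79) = 309.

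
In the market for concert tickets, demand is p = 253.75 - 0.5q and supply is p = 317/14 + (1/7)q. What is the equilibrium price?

p* = 74

Set the two price expressions equal: 253.75 - 0.5q = 317/14 + (1/7)q.
6471/28 = (9/14)q, so q* = 359.5.
p* = 253.75 − (0.5)(359.5) = 74.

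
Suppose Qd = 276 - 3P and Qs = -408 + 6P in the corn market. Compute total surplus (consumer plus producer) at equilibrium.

Equilibrium: 276 - 3P = -408 + 6P gives P* = 76, Q* = 48.
Demand choke price: P = 92; supply starts at P = 68.
CS = ½(92 − 76)(48) = 384; PS = ½(76 − 68)(48) = 192.

Total surplus = 576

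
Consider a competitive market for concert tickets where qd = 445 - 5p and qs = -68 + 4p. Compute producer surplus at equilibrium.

Producer surplus = 3200

Equilibrium: 445 - 5p = -68 + 4p gives p* = 57, q* = 160.
Supply starts at p = 17 (where qs = 0).
PS = ½(57 − 17)(160) = 3200.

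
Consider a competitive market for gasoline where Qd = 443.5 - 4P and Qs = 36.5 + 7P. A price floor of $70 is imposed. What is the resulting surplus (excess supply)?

Equilibrium price would be P* = 37, so the floor at 70 binds.
At P = 70: Qd = 163.5, Qs = 526.5.
Surplus = 526.5 − 163.5 = 363.

Surplus = 363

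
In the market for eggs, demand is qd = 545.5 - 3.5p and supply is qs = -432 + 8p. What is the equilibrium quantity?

q* = 248

Set qd = qs: 545.5 - 3.5p = -432 + 8p.
977.5 = 11.5p, so p* = 85.
q* = 545.5 − 3.5(85) = 248.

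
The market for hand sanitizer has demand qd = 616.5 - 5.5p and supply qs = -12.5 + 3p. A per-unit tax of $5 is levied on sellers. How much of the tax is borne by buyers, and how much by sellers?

Pre-tax equilibrium: p* = 74, q* = 209.5.
Tax on sellers shifts supply to qs = -12.5 + 3(p − 5) = -27.5 + 3p.
616.5 - 5.5p = -27.5 + 3p gives buyer price pb = 1288/17; sellers receive ps = 1288/17 − 5 = 1203/17.
New quantity: q = 616.5 − 5.5(1288/17) = 6793/34.
Buyer burden = 1288/17 − 74 = 30/17; seller burden = 74 − 1203/17 = 55/17.

Buyers bear 30/17, sellers bear 55/17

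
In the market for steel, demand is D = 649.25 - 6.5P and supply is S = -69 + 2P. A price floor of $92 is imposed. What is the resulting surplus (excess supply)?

Surplus = 63.75

Equilibrium price would be P* = 84.5, so the floor at 92 binds.
At P = 92: D = 51.25, S = 115.
Surplus = 115 − 51.25 = 63.75.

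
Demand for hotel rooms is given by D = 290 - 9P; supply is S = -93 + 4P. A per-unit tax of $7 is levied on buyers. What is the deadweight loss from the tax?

Pre-tax equilibrium: P* = 383/13, Q* = 323/13.
Tax on buyers shifts demand to D = 290 − 9(P + 7) = 227 - 9P.
227 - 9P = -93 + 4P gives seller price Ps = 320/13; buyers pay Pb = 320/13 + 7 = 411/13.
New quantity: Q = 290 − 9(411/13) = 71/13.
DWL = ½ × 7 × (323/13 − 71/13) = 882/13.

Deadweight loss = 882/13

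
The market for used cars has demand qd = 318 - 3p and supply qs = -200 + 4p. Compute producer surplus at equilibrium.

Producer surplus = 1152

Equilibrium: 318 - 3p = -200 + 4p gives p* = 74, q* = 96.
Supply starts at p = 50 (where qs = 0).
PS = ½(74 − 50)(96) = 1152.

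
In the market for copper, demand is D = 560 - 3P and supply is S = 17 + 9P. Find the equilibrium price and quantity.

Set D = S: 560 - 3P = 17 + 9P.
543 = 12P, so P* = 45.25.
Q* = 560 − 3(45.25) = 424.25.

P* = 45.25, Q* = 424.25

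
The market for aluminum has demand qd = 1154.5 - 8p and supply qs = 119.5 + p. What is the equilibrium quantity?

q* = 234.5

Set qd = qs: 1154.5 - 8p = 119.5 + p.
1035 = 9p, so p* = 115.
q* = 1154.5 − 8(115) = 234.5.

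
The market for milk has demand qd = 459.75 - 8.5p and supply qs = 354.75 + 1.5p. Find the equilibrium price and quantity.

p* = 10.5, q* = 370.5

Set qd = qs: 459.75 - 8.5p = 354.75 + 1.5p.
105 = 10p, so p* = 10.5.
q* = 459.75 − 8.5(10.5) = 370.5.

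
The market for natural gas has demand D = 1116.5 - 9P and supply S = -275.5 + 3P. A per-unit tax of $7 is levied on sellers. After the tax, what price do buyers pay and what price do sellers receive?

Buyers pay $117.75, sellers receive $110.75

Pre-tax equilibrium: P* = 116, Q* = 72.5.
Tax on sellers shifts supply to S = -275.5 + 3(P − 7) = -296.5 + 3P.
1116.5 - 9P = -296.5 + 3P gives buyer price Pb = 117.75; sellers receive Ps = 117.75 − 7 = 110.75.
New quantity: Q = 1116.5 − 9(117.75) = 56.75.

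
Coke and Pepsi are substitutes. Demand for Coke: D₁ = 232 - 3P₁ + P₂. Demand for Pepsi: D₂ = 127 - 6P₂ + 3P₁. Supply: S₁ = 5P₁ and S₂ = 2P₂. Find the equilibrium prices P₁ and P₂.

P₁ = 1983/61, P₂ = 1712/61

Market 1: 232 - 3P₁ + P₂ = 5P₁ → 8P₁ - P₂ = 232.
Market 2: 8P₂ - 3P₁ = 127.
Eliminating P₂: 8×(1) + 1×(2) gives 61P₁ = 1983, so P₁ = 1983/61.
Back-substitute into (2): P₂ = (127 + 3×1983/61) / 8 = 1712/61.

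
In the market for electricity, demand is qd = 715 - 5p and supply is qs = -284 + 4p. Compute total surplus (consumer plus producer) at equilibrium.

Equilibrium: 715 - 5p = -284 + 4p gives p* = 111, q* = 160.
Demand choke price: p = 143; supply starts at p = 71.
CS = ½(143 − 111)(160) = 2560; PS = ½(111 − 71)(160) = 3200.

Total surplus = 5760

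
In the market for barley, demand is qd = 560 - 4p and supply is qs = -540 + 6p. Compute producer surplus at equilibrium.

Producer surplus = 1200

Equilibrium: 560 - 4p = -540 + 6p gives p* = 110, q* = 120.
Supply starts at p = 90 (where qs = 0).
PS = ½(110 − 90)(120) = 1200.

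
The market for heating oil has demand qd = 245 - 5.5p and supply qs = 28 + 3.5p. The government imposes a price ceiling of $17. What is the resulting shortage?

Shortage = 64

Equilibrium price would be p* = 217/9, so the ceiling at 17 binds.
At p = 17: qd = 245 − 5.5(17) = 151.5, qs = 28 + 3.5(17) = 87.5.
Shortage = 151.5 − 87.5 = 64.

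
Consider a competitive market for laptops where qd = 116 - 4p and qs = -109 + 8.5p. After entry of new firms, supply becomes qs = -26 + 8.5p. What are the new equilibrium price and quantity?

Original equilibrium: p* = 18, q* = 44.
New equilibrium: 116 - 4p = -26 + 8.5p, so 142 = 12.5p and p' = 11.36; q' = 116 − 4(11.36) = 70.56.

p' = 11.36, q' = 70.56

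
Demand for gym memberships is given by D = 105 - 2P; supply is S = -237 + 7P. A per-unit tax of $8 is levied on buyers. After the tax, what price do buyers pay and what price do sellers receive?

Buyers pay 398/9, sellers receive 326/9

Pre-tax equilibrium: P* = 38, Q* = 29.
Tax on buyers shifts demand to D = 105 − 2(P + 8) = 89 - 2P.
89 - 2P = -237 + 7P gives seller price Ps = 326/9; buyers pay Pb = 326/9 + 8 = 398/9.
New quantity: Q = 105 − 2(398/9) = 149/9.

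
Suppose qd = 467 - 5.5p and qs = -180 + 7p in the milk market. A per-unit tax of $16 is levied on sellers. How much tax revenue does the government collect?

Tax revenue = 2128.64

Pre-tax equilibrium: p* = 51.76, q* = 182.32.
Tax on sellers shifts supply to qs = -180 + 7(p − 16) = -292 + 7p.
467 - 5.5p = -292 + 7p gives buyer price pb = 60.72; sellers receive ps = 60.72 − 16 = 44.72.
New quantity: q = 467 − 5.5(60.72) = 133.04.
Revenue = 16 × 133.04 = 2128.64.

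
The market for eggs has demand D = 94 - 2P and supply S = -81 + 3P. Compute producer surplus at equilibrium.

Producer surplus = 96

Equilibrium: 94 - 2P = -81 + 3P gives P* = 35, Q* = 24.
Supply starts at P = 27 (where S = 0).
PS = ½(35 − 27)(24) = 96.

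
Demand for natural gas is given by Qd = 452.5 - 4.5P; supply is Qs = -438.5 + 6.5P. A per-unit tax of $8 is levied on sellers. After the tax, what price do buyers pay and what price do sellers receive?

Buyers pay 943/11, sellers receive 855/11

Pre-tax equilibrium: P* = 81, Q* = 88.
Tax on sellers shifts supply to Qs = -438.5 + 6.5(P − 8) = -490.5 + 6.5P.
452.5 - 4.5P = -490.5 + 6.5P gives buyer price Pb = 943/11; sellers receive Ps = 943/11 − 8 = 855/11.
New quantity: Q = 452.5 − 4.5(943/11) = 734/11.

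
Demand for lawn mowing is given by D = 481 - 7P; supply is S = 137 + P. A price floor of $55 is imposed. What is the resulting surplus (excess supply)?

Surplus = 96

Equilibrium price would be P* = 43, so the floor at 55 binds.
At P = 55: D = 96, S = 192.
Surplus = 192 − 96 = 96.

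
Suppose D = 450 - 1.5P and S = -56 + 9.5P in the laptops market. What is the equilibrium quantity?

Q* = 381

Set D = S: 450 - 1.5P = -56 + 9.5P.
506 = 11P, so P* = 46.
Q* = 450 − 1.5(46) = 381.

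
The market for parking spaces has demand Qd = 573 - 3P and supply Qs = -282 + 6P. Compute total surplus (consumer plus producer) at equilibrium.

Equilibrium: 573 - 3P = -282 + 6P gives P* = 95, Q* = 288.
Demand choke price: P = 191; supply starts at P = 47.
CS = ½(191 − 95)(288) = 13824; PS = ½(95 − 47)(288) = 6912.

Total surplus = 20736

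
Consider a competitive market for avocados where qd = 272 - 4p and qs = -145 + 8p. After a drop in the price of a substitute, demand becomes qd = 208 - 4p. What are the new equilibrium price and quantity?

Original equilibrium: p* = 34.75, q* = 133.
New equilibrium: 208 - 4p = -145 + 8p, so 353 = 12p and p' = 353/12; q' = 208 − 4(353/12) = 271/3.

p' = 353/12, q' = 271/3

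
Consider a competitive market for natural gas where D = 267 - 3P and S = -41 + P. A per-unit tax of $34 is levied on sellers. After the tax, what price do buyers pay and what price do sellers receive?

Pre-tax equilibrium: P* = 77, Q* = 36.
Tax on sellers shifts supply to S = -41 + 1(P − 34) = -75 + P.
267 - 3P = -75 + P gives buyer price Pb = 85.5; sellers receive Ps = 85.5 − 34 = 51.5.
New quantity: Q = 267 − 3(85.5) = 10.5.

Buyers pay $85.5, sellers receive $51.5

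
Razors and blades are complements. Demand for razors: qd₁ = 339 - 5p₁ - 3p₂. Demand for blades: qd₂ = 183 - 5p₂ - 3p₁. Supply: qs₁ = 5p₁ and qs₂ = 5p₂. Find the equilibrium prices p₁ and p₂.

p₁ = 2841/91, p₂ = 813/91

Market 1: 339 - 5p₁ - 3p₂ = 5p₁ → 10p₁ + 3p₂ = 339.
Market 2: 10p₂ + 3p₁ = 183.
Eliminating p₂: 10×(1) − 3×(2) gives 91p₁ = 2841, so p₁ = 2841/91.
Back-substitute into (2): p₂ = (183 − 3×2841/91) / 10 = 813/91.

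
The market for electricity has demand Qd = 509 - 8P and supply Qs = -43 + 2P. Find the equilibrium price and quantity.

Set Qd = Qs: 509 - 8P = -43 + 2P.
552 = 10P, so P* = 55.2.
Q* = 509 − 8(55.2) = 67.4.

P* = 55.2, Q* = 67.4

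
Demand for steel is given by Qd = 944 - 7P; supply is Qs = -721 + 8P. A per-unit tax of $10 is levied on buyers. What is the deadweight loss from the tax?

Pre-tax equilibrium: P* = 111, Q* = 167.
Tax on buyers shifts demand to Qd = 944 − 7(P + 10) = 874 - 7P.
874 - 7P = -721 + 8P gives seller price Ps = 319/3; buyers pay Pb = 319/3 + 10 = 349/3.
New quantity: Q = 944 − 7(349/3) = 389/3.
DWL = ½ × 10 × (167 − 389/3) = 560/3.

Deadweight loss = 560/3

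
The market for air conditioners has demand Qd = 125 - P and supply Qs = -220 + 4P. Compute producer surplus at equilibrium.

Producer surplus = 392

Equilibrium: 125 - P = -220 + 4P gives P* = 69, Q* = 56.
Supply starts at P = 55 (where Qs = 0).
PS = ½(69 − 55)(56) = 392.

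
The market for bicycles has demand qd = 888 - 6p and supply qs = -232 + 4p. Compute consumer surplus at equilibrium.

Consumer surplus = 3888

Equilibrium: 888 - 6p = -232 + 4p gives p* = 112, q* = 216.
Demand choke price (qd = 0): p = 148.
CS = ½(148 − 112)(216) = 3888.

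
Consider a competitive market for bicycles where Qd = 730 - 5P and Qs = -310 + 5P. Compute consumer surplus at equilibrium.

Equilibrium: 730 - 5P = -310 + 5P gives P* = 104, Q* = 210.
Demand choke price (Qd = 0): P = 146.
CS = ½(146 − 104)(210) = 4410.

Consumer surplus = 4410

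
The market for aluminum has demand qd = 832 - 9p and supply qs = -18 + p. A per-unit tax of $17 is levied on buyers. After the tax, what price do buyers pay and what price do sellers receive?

Pre-tax equilibrium: p* = 85, q* = 67.
Tax on buyers shifts demand to qd = 832 − 9(p + 17) = 679 - 9p.
679 - 9p = -18 + p gives seller price ps = 69.7; buyers pay pb = 69.7 + 17 = 86.7.
New quantity: q = 832 − 9(86.7) = 51.7.

Buyers pay $86.7, sellers receive $69.7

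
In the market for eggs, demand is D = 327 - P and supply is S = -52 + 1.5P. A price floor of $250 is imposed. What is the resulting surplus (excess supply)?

Surplus = 246

Equilibrium price would be P* = 151.6, so the floor at 250 binds.
At P = 250: D = 77, S = 323.
Surplus = 323 − 77 = 246.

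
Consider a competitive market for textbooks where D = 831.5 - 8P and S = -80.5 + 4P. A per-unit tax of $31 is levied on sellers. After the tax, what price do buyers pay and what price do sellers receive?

Pre-tax equilibrium: P* = 76, Q* = 223.5.
Tax on sellers shifts supply to S = -80.5 + 4(P − 31) = -204.5 + 4P.
831.5 - 8P = -204.5 + 4P gives buyer price Pb = 259/3; sellers receive Ps = 259/3 − 31 = 166/3.
New quantity: Q = 831.5 − 8(259/3) = 845/6.

Buyers pay 259/3, sellers receive 166/3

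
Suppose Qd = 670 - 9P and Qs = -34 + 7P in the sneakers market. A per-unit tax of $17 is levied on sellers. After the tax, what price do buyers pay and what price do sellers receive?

Buyers pay $51.4375, sellers receive $34.4375

Pre-tax equilibrium: P* = 44, Q* = 274.
Tax on sellers shifts supply to Qs = -34 + 7(P − 17) = -153 + 7P.
670 - 9P = -153 + 7P gives buyer price Pb = 51.4375; sellers receive Ps = 51.4375 − 17 = 34.4375.
New quantity: Q = 670 − 9(51.4375) = 207.0625.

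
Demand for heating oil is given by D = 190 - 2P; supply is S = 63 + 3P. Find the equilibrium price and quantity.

P* = 25.4, Q* = 139.2

Set D = S: 190 - 2P = 63 + 3P.
127 = 5P, so P* = 25.4.
Q* = 190 − 2(25.4) = 139.2.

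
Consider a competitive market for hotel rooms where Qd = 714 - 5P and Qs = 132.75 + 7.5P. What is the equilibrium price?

P* = 46.5

Set Qd = Qs: 714 - 5P = 132.75 + 7.5P.
581.25 = 12.5P, so P* = 46.5.
Q* = 714 − 5(46.5) = 481.5.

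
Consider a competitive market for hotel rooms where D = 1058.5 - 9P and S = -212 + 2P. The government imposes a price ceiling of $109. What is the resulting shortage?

Shortage = 71.5

Equilibrium price would be P* = 115.5, so the ceiling at 109 binds.
At P = 109: D = 1058.5 − 9(109) = 77.5, S = -212 + 2(109) = 6.
Shortage = 77.5 − 6 = 71.5.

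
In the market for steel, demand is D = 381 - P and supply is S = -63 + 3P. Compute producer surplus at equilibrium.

Producer surplus = 12150

Equilibrium: 381 - P = -63 + 3P gives P* = 111, Q* = 270.
Supply starts at P = 21 (where S = 0).
PS = ½(111 − 21)(270) = 12150.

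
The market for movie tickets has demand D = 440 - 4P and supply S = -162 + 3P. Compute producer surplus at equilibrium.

Equilibrium: 440 - 4P = -162 + 3P gives P* = 86, Q* = 96.
Supply starts at P = 54 (where S = 0).
PS = ½(86 − 54)(96) = 1536.

Producer surplus = 1536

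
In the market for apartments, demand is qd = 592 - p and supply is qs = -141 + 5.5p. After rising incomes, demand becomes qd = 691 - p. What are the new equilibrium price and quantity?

Original equilibrium: p* = 1466/13, q* = 6230/13.
New equilibrium: 691 - p = -141 + 5.5p, so 832 = 6.5p and p' = 128; q' = 691 − 1(128) = 563.

p' = 128, q' = 563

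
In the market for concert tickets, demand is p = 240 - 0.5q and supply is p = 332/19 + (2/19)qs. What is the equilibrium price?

p* = 1292/23

Set the two price expressions equal: 240 - 0.5q = 332/19 + (2/19)q.
4228/19 = (23/38)q, so q* = 8456/23.
p* = 240 − (0.5)(8456/23) = 1292/23.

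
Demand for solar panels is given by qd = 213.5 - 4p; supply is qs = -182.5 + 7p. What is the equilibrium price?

p* = 36

Set qd = qs: 213.5 - 4p = -182.5 + 7p.
396 = 11p, so p* = 36.
q* = 213.5 − 4(36) = 69.5.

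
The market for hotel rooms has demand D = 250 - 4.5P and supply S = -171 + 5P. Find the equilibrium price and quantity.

Set D = S: 250 - 4.5P = -171 + 5P.
421 = 9.5P, so P* = 842/19.
Q* = 250 − 4.5(842/19) = 961/19.

P* = 842/19, Q* = 961/19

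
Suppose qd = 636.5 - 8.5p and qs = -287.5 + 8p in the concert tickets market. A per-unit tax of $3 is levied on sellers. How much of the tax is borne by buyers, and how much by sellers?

Pre-tax equilibrium: p* = 56, q* = 160.5.
Tax on sellers shifts supply to qs = -287.5 + 8(p − 3) = -311.5 + 8p.
636.5 - 8.5p = -311.5 + 8p gives buyer price pb = 632/11; sellers receive ps = 632/11 − 3 = 599/11.
New quantity: q = 636.5 − 8.5(632/11) = 3259/22.
Buyer burden = 632/11 − 56 = 16/11; seller burden = 56 − 599/11 = 17/11.

Buyers bear 16/11, sellers bear 17/11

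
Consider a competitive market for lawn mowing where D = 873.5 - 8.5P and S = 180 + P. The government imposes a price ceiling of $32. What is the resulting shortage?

Equilibrium price would be P* = 73, so the ceiling at 32 binds.
At P = 32: D = 873.5 − 8.5(32) = 601.5, S = 180 + 1(32) = 212.
Shortage = 601.5 − 212 = 389.5.

Shortage = 389.5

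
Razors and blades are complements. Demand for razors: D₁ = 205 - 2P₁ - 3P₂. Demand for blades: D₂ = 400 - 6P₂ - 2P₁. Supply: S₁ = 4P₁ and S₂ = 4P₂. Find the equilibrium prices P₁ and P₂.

P₁ = 425/27, P₂ = 995/27

Market 1: 205 - 2P₁ - 3P₂ = 4P₁ → 6P₁ + 3P₂ = 205.
Market 2: 10P₂ + 2P₁ = 400.
Eliminating P₂: 10×(1) − 3×(2) gives 54P₁ = 850, so P₁ = 425/27.
Back-substitute into (2): P₂ = (400 − 2×425/27) / 10 = 995/27.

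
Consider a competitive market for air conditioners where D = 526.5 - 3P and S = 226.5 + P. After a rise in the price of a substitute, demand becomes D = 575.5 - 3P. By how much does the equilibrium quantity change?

ΔQ = 12.25

Original equilibrium: P* = 75, Q* = 301.5.
New equilibrium: 575.5 - 3P = 226.5 + P, so 349 = 4P and P' = 87.25; Q' = 575.5 − 3(87.25) = 313.75.
Change in quantity: 313.75 − 301.5 = 12.25.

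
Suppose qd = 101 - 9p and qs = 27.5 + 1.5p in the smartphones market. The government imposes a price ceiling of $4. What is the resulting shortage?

Shortage = 31.5

Equilibrium price would be p* = 7, so the ceiling at 4 binds.
At p = 4: qd = 101 − 9(4) = 65, qs = 27.5 + 1.5(4) = 33.5.
Shortage = 65 − 33.5 = 31.5.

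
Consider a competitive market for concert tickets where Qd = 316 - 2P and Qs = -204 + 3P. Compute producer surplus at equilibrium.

Equilibrium: 316 - 2P = -204 + 3P gives P* = 104, Q* = 108.
Supply starts at P = 68 (where Qs = 0).
PS = ½(104 − 68)(108) = 1944.

Producer surplus = 1944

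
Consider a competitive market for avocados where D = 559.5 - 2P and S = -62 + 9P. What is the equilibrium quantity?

Set D = S: 559.5 - 2P = -62 + 9P.
621.5 = 11P, so P* = 56.5.
Q* = 559.5 − 2(56.5) = 446.5.

Q* = 446.5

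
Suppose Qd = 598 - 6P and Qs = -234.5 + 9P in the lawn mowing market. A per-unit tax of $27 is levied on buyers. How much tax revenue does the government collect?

Pre-tax equilibrium: P* = 55.5, Q* = 265.
Tax on buyers shifts demand to Qd = 598 − 6(P + 27) = 436 - 6P.
436 - 6P = -234.5 + 9P gives seller price Ps = 44.7; buyers pay Pb = 44.7 + 27 = 71.7.
New quantity: Q = 598 − 6(71.7) = 167.8.
Revenue = 27 × 167.8 = 4530.6.

Tax revenue = 4530.6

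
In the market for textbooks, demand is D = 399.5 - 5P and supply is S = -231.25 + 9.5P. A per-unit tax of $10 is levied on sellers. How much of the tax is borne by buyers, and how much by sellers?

Pre-tax equilibrium: P* = 43.5, Q* = 182.
Tax on sellers shifts supply to S = -231.25 + 9.5(P − 10) = -326.25 + 9.5P.
399.5 - 5P = -326.25 + 9.5P gives buyer price Pb = 2903/58; sellers receive Ps = 2903/58 − 10 = 2323/58.
New quantity: Q = 399.5 − 5(2903/58) = 4328/29.
Buyer burden = 2903/58 − 43.5 = 190/29; seller burden = 43.5 − 2323/58 = 100/29.

Buyers bear 190/29, sellers bear 100/29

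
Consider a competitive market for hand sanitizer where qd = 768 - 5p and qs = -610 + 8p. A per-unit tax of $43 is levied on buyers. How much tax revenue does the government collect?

Pre-tax equilibrium: p* = 106, q* = 238.
Tax on buyers shifts demand to qd = 768 − 5(p + 43) = 553 - 5p.
553 - 5p = -610 + 8p gives seller price ps = 1163/13; buyers pay pb = 1163/13 + 43 = 1722/13.
New quantity: q = 768 − 5(1722/13) = 1374/13.
Revenue = 43 × 1374/13 = 59082/13.

Tax revenue = 59082/13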